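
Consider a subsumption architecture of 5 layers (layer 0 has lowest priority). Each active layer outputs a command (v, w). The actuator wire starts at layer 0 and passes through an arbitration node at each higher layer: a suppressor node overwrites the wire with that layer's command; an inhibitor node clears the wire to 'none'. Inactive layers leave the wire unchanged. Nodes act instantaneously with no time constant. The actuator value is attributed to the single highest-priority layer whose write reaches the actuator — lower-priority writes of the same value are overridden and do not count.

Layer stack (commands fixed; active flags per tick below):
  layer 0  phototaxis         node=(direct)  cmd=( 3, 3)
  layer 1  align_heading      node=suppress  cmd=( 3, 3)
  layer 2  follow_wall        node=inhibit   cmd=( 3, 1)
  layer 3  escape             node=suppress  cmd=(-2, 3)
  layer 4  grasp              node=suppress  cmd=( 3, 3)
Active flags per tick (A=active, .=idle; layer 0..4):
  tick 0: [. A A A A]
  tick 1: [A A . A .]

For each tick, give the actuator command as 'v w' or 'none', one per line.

tick 0:
  [0] phototaxis off; wire := none
  [1] align_heading on (suppress); wire := (3, 3)
  [2] follow_wall on (inhibit); wire := none
  [3] escape on (suppress); wire := (-2, 3)
  [4] grasp on (suppress); wire := (3, 3)
  output (3, 3)
tick 1:
  [0] phototaxis on; wire := (3, 3)
  [1] align_heading on (suppress); wire := (3, 3)
  [2] follow_wall off; pass (3, 3)
  [3] escape on (suppress); wire := (-2, 3)
  [4] grasp off; pass (-2, 3)
  output (-2, 3)

3 3
-2 3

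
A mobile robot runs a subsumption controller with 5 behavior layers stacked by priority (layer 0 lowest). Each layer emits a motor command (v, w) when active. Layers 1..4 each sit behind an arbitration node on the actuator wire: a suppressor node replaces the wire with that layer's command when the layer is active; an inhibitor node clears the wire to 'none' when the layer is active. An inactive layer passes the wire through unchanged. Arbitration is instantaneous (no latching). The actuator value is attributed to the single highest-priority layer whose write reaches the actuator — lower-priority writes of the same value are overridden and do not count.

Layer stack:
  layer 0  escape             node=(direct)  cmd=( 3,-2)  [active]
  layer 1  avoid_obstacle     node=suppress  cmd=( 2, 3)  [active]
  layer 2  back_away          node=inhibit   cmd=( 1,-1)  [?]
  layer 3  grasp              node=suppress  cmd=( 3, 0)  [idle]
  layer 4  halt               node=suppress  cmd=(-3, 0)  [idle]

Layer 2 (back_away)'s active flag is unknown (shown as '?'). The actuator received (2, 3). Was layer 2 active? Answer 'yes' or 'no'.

If layer 2 is active=yes:
  actuator would be none
If layer 2 is active=no:
  actuator would be (2, 3)
Observed (2, 3), so layer 2 was idle.

no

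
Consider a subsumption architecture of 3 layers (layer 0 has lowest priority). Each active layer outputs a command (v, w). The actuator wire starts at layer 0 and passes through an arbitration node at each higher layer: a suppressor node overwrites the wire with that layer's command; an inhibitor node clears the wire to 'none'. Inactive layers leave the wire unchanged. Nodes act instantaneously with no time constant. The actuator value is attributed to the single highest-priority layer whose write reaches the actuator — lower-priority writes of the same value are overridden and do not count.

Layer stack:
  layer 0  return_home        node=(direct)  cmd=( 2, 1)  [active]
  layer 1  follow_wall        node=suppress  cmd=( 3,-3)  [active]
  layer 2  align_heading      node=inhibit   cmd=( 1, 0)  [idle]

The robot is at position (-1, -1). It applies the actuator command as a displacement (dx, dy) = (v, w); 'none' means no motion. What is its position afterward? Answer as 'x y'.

2 -4

[0] return_home on; wire := (2, 1)
[1] follow_wall on (suppress); wire := (3, -3)
[2] align_heading off; pass (3, -3)
output (3, -3)
position: (-1, -1) + (3, -3) = (2, -4)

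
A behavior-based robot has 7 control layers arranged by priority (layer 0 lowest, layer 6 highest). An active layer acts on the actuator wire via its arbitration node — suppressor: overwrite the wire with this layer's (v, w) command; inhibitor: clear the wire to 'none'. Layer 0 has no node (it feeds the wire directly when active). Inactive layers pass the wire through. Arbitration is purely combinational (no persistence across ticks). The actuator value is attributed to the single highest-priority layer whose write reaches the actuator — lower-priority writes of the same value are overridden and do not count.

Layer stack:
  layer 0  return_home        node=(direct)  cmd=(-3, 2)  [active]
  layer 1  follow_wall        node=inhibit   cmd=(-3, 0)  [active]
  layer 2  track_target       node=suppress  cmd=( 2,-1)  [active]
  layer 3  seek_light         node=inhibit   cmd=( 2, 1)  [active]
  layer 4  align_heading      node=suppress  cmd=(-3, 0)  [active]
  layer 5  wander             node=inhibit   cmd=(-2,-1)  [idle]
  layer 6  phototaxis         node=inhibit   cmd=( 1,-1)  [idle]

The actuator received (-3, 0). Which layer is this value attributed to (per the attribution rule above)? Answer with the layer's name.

layer 0 (return_home) active — direct: (-3, 2)
layer 1 (follow_wall) active — inhibits: none
layer 2 (track_target) active — suppresses: (2, -1)
layer 3 (seek_light) active — inhibits: none
layer 4 (align_heading) active — suppresses: (-3, 0)
layer 5 (wander) idle — unchanged: (-3, 0)
layer 6 (phototaxis) idle — unchanged: (-3, 0)
→ actuator (-3, 0)
last writer: layer 4 = align_heading

align_heading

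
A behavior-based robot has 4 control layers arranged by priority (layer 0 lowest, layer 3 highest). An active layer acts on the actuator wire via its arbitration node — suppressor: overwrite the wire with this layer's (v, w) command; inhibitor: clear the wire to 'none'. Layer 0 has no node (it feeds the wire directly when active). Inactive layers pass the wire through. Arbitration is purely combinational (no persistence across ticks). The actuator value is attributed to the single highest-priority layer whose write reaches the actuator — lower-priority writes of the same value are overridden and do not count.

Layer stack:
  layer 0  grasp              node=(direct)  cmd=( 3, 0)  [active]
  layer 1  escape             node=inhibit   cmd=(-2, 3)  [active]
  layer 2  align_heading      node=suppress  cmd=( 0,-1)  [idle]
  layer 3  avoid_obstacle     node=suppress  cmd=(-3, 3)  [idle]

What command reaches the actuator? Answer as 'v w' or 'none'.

[0] grasp on; wire := (3, 0)
[1] escape on (inhibit); wire := none
[2] align_heading off; pass none
[3] avoid_obstacle off; pass none
output none

none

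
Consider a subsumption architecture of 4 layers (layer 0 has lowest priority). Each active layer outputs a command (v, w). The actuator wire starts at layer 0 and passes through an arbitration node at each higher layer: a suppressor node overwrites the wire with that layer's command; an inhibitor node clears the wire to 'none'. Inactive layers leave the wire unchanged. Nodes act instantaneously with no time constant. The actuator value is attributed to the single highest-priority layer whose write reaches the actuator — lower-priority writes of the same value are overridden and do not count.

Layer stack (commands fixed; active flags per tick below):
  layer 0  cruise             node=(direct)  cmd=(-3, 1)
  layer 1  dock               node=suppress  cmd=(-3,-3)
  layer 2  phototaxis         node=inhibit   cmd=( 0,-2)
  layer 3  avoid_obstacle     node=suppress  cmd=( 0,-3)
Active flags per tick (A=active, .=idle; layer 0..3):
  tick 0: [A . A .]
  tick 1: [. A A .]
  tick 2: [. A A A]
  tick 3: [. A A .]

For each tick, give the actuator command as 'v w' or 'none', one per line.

none
none
0 -3
none

tick 0:
  layer 0 (cruise) active — direct: (-3, 1)
  layer 1 (dock) idle — unchanged: (-3, 1)
  layer 2 (phototaxis) active — inhibits: none
  layer 3 (avoid_obstacle) idle — unchanged: none
  → actuator none
tick 1:
  layer 0 (cruise) idle — none
  layer 1 (dock) active — suppresses: (-3, -3)
  layer 2 (phototaxis) active — inhibits: none
  layer 3 (avoid_obstacle) idle — unchanged: none
  → actuator none
tick 2:
  layer 0 (cruise) idle — none
  layer 1 (dock) active — suppresses: (-3, -3)
  layer 2 (phototaxis) active — inhibits: none
  layer 3 (avoid_obstacle) active — suppresses: (0, -3)
  → actuator (0, -3)
tick 3:
  layer 0 (cruise) idle — none
  layer 1 (dock) active — suppresses: (-3, -3)
  layer 2 (phototaxis) active — inhibits: none
  layer 3 (avoid_obstacle) idle — unchanged: none
  → actuator none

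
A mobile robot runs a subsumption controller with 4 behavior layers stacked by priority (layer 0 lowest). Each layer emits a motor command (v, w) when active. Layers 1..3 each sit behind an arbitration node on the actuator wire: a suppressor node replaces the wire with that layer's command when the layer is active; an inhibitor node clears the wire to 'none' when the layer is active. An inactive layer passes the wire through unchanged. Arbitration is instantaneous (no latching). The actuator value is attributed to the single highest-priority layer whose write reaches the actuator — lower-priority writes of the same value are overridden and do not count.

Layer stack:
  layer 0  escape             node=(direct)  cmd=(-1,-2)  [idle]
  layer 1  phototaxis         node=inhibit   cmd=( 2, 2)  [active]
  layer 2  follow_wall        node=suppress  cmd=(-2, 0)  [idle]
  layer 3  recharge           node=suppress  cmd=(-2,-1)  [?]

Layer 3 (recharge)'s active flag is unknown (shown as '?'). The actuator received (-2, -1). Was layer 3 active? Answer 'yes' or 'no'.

yes

If layer 3 is active=yes:
  actuator would be (-2, -1)
If layer 3 is active=no:
  actuator would be none
Observed (-2, -1), so layer 3 was active.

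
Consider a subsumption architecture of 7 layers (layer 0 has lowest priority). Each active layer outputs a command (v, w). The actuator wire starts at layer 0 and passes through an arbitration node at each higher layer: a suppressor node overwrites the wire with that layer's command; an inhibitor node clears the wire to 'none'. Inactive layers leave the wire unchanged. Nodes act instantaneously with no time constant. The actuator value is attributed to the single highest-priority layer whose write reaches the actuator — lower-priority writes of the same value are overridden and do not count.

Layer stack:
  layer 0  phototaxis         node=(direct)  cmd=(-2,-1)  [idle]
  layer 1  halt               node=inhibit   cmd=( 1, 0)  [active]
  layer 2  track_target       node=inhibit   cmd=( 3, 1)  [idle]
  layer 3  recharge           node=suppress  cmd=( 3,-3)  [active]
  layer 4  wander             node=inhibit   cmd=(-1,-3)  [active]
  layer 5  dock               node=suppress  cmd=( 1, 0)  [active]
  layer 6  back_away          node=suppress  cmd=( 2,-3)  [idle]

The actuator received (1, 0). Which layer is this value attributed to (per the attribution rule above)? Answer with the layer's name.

dock

L0 phototaxis: idle → wire = none
L1 halt: active, inhibitor → wire = none
L2 track_target: idle → wire stays none
L3 recharge: active, suppressor → wire = (3, -3)
L4 wander: active, inhibitor → wire = none
L5 dock: active, suppressor → wire = (1, 0)
L6 back_away: idle → wire stays (1, 0)
actuator = (1, 0)
last writer: layer 5 = dock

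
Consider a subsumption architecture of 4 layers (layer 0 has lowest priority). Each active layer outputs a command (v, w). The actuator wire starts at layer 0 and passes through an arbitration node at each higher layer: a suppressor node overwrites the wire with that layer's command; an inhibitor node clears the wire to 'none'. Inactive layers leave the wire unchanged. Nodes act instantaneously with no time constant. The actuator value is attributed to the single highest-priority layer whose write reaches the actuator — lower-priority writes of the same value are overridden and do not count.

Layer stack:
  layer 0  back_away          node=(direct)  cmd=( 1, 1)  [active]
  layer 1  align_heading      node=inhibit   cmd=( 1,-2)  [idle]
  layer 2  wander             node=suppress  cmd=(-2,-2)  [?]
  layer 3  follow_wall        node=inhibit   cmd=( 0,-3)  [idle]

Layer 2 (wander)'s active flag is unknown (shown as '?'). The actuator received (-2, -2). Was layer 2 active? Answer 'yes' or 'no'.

If layer 2 is active=yes:
  actuator would be (-2, -2)
If layer 2 is active=no:
  actuator would be (1, 1)
Observed (-2, -2), so layer 2 was active.

yes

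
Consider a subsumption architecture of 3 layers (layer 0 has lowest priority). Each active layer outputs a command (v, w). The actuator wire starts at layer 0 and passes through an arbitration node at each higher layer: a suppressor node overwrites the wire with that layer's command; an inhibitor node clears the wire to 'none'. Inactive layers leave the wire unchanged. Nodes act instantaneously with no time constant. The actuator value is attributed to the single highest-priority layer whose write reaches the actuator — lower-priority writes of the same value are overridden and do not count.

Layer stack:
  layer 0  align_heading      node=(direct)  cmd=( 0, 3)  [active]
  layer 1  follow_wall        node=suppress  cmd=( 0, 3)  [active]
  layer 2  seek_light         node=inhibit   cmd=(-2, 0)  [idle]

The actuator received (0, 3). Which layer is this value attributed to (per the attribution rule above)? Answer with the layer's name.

layer 0 (align_heading) active — direct: (0, 3)
layer 1 (follow_wall) active — suppresses: (0, 3)
layer 2 (seek_light) idle — unchanged: (0, 3)
→ actuator (0, 3)
last writer: layer 1 = follow_wall

follow_wall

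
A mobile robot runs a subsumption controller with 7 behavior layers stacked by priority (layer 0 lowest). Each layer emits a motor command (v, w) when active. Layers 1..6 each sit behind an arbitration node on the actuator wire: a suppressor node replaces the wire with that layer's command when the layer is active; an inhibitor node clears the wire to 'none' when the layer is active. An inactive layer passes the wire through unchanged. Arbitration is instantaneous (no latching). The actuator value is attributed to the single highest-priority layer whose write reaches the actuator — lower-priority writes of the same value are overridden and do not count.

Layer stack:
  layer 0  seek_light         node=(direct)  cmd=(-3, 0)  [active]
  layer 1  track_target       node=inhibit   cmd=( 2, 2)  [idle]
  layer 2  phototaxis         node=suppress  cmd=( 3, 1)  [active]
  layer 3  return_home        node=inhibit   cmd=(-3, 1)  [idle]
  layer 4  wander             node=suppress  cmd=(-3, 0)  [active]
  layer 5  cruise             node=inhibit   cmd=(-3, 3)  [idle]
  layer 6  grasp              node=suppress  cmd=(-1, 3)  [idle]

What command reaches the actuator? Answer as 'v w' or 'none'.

-3 0

[0] seek_light on; wire := (-3, 0)
[1] track_target off; pass (-3, 0)
[2] phototaxis on (suppress); wire := (3, 1)
[3] return_home off; pass (3, 1)
[4] wander on (suppress); wire := (-3, 0)
[5] cruise off; pass (-3, 0)
[6] grasp off; pass (-3, 0)
output (-3, 0)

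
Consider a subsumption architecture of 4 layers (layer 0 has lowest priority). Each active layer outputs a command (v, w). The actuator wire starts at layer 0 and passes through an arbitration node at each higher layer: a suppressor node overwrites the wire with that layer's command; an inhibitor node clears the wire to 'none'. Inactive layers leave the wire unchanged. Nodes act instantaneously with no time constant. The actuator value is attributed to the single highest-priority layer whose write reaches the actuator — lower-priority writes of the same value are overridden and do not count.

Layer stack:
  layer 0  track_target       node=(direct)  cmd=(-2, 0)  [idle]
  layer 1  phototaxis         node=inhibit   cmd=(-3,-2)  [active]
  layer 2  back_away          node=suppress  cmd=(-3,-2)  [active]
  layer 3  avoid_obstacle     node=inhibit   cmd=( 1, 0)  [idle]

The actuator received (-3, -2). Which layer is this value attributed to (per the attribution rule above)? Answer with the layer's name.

[0] track_target off; wire := none
[1] phototaxis on (inhibit); wire := none
[2] back_away on (suppress); wire := (-3, -2)
[3] avoid_obstacle off; pass (-3, -2)
output (-3, -2)
last writer: layer 2 = back_away

back_away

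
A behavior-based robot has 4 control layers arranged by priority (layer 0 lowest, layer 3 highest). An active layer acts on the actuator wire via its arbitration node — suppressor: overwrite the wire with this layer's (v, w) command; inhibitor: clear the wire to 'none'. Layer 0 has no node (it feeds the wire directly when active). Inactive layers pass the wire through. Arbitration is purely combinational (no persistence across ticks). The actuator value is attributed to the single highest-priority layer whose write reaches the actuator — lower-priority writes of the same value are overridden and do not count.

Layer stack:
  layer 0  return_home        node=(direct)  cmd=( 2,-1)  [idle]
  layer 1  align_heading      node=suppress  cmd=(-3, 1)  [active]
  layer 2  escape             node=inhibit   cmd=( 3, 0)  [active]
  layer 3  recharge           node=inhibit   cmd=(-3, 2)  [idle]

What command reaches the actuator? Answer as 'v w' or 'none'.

none

L0 return_home: idle → wire = none
L1 align_heading: active, suppressor → wire = (-3, 1)
L2 escape: active, inhibitor → wire = none
L3 recharge: idle → wire stays none
actuator = none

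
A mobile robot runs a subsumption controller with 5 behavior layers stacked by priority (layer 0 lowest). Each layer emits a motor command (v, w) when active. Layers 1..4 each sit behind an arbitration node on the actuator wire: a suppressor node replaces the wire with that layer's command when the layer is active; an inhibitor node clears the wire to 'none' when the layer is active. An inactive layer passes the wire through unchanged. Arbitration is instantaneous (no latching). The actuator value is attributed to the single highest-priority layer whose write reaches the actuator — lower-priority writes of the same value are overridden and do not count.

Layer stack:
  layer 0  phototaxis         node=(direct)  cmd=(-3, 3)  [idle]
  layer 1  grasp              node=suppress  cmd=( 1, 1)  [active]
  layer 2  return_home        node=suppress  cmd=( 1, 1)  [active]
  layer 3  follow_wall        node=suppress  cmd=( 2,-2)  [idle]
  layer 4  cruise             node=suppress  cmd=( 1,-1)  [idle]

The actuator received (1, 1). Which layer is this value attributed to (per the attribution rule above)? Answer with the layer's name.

return_home

L0 phototaxis: idle → wire = none
L1 grasp: active, suppressor → wire = (1, 1)
L2 return_home: active, suppressor → wire = (1, 1)
L3 follow_wall: idle → wire stays (1, 1)
L4 cruise: idle → wire stays (1, 1)
actuator = (1, 1)
last writer: layer 2 = return_home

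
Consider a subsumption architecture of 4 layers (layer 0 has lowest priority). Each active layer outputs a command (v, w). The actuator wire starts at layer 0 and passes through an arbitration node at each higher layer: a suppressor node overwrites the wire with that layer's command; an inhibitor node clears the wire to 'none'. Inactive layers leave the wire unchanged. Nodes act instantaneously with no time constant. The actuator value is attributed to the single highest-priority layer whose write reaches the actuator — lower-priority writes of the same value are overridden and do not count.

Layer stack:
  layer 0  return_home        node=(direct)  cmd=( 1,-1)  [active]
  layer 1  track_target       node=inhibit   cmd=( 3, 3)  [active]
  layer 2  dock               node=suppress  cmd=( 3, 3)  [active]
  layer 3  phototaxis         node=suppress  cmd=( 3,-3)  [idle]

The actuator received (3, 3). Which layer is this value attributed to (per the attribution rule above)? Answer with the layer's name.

dock

layer 0 (return_home) active — direct: (1, -1)
layer 1 (track_target) active — inhibits: none
layer 2 (dock) active — suppresses: (3, 3)
layer 3 (phototaxis) idle — unchanged: (3, 3)
→ actuator (3, 3)
last writer: layer 2 = dock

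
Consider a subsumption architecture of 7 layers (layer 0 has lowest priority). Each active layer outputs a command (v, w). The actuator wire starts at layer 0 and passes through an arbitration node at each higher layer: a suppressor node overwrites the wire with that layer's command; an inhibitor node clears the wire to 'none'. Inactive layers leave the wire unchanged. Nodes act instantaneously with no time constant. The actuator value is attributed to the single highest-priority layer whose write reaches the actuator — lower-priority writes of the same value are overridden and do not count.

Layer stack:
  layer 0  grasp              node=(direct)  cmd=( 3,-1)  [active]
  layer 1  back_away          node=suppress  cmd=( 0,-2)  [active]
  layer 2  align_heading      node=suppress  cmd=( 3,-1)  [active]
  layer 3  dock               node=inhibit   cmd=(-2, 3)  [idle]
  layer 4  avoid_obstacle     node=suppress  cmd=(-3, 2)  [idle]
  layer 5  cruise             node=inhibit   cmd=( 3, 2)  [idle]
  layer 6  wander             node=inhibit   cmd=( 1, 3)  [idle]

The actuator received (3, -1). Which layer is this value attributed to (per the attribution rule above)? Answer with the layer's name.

align_heading

[0] grasp on; wire := (3, -1)
[1] back_away on (suppress); wire := (0, -2)
[2] align_heading on (suppress); wire := (3, -1)
[3] dock off; pass (3, -1)
[4] avoid_obstacle off; pass (3, -1)
[5] cruise off; pass (3, -1)
[6] wander off; pass (3, -1)
output (3, -1)
last writer: layer 2 = align_heading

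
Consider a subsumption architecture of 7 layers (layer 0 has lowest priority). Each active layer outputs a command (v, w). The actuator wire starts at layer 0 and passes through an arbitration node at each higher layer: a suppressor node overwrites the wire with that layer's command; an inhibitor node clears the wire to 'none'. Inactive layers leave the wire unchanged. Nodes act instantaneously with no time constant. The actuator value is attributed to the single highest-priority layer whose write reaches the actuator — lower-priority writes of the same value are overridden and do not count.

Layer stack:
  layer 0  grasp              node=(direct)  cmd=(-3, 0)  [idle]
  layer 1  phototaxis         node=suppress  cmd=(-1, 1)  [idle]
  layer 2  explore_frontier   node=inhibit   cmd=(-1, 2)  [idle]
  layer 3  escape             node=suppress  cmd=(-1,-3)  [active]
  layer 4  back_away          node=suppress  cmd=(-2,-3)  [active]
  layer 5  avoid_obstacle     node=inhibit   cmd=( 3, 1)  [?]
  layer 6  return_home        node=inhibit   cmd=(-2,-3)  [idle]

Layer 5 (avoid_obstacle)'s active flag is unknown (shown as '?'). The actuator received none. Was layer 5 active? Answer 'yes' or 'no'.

If layer 5 is active=yes:
  actuator would be none
If layer 5 is active=no:
  actuator would be (-2, -3)
Observed none, so layer 5 was active.

yes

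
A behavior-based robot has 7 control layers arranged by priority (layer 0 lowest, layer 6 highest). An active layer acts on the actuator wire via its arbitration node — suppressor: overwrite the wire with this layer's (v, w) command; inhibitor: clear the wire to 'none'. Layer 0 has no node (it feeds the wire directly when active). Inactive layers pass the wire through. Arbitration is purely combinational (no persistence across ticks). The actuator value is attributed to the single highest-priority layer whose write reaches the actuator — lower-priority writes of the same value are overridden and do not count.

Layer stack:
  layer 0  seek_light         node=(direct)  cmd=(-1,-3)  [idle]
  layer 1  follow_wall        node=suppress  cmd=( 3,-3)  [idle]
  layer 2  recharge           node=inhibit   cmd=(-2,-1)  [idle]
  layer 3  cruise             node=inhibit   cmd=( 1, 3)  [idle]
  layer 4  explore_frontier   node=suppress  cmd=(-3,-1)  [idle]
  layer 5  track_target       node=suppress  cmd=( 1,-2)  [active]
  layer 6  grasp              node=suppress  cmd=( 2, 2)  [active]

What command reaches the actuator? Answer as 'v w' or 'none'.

layer 0 (seek_light) idle — none
layer 1 (follow_wall) idle — unchanged: none
layer 2 (recharge) idle — unchanged: none
layer 3 (cruise) idle — unchanged: none
layer 4 (explore_frontier) idle — unchanged: none
layer 5 (track_target) active — suppresses: (1, -2)
layer 6 (grasp) active — suppresses: (2, 2)
→ actuator (2, 2)

2 2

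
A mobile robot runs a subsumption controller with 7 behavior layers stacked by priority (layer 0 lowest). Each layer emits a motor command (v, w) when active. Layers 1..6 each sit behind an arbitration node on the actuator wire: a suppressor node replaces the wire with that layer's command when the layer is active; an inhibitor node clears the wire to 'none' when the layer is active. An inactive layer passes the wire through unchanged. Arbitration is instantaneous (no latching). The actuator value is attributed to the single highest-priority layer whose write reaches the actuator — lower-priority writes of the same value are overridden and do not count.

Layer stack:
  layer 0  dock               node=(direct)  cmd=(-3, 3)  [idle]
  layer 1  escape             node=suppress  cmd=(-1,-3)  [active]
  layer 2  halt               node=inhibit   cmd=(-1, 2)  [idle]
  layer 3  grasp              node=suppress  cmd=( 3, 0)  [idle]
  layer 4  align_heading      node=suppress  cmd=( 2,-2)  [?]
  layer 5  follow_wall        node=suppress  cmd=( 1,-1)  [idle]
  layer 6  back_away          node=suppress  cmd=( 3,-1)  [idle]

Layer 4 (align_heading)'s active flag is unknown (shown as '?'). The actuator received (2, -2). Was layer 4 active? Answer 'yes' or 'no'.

yes

If layer 4 is active=yes:
  actuator would be (2, -2)
If layer 4 is active=no:
  actuator would be (-1, -3)
Observed (2, -2), so layer 4 was active.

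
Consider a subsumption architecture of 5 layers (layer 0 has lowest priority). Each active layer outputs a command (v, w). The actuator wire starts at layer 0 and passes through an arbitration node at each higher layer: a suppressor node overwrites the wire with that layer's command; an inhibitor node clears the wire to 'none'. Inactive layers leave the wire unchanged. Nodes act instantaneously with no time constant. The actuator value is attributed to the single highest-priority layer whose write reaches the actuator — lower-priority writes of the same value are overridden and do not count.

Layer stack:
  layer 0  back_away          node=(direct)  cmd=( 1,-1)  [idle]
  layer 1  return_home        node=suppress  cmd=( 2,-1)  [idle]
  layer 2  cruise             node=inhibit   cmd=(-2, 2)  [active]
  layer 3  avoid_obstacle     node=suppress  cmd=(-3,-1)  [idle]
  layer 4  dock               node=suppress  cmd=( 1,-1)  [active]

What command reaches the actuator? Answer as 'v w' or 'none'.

1 -1

L0 back_away: idle → wire = none
L1 return_home: idle → wire stays none
L2 cruise: active, inhibitor → wire = none
L3 avoid_obstacle: idle → wire stays none
L4 dock: active, suppressor → wire = (1, -1)
actuator = (1, -1)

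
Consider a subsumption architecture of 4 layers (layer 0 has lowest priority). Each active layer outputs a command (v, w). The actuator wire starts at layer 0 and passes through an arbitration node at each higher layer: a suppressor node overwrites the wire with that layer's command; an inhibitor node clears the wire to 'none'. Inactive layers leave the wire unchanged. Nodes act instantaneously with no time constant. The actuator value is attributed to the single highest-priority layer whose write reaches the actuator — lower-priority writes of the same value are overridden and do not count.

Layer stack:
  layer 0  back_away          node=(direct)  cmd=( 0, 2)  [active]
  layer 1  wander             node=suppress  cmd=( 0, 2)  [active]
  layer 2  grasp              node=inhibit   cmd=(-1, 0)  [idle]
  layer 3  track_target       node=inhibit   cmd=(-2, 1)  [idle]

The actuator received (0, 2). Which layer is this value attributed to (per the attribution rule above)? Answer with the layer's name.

wander

L0 back_away: active, feeds wire = (0, 2)
L1 wander: active, suppressor → wire = (0, 2)
L2 grasp: idle → wire stays (0, 2)
L3 track_target: idle → wire stays (0, 2)
actuator = (0, 2)
last writer: layer 1 = wander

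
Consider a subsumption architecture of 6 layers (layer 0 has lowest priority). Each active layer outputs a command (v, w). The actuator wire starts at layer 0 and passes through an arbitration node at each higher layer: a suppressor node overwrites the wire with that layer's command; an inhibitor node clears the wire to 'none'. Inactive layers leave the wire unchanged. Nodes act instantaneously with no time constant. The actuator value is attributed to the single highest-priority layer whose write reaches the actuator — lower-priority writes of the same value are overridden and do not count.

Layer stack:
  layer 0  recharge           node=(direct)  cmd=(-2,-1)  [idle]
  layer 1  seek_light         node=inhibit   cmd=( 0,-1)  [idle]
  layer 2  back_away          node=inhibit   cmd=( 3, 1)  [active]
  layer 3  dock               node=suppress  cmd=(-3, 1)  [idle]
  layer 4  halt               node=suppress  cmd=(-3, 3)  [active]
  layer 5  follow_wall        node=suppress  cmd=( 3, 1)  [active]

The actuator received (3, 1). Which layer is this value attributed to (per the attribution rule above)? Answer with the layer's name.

follow_wall

[0] recharge off; wire := none
[1] seek_light off; pass none
[2] back_away on (inhibit); wire := none
[3] dock off; pass none
[4] halt on (suppress); wire := (-3, 3)
[5] follow_wall on (suppress); wire := (3, 1)
output (3, 1)
last writer: layer 5 = follow_wall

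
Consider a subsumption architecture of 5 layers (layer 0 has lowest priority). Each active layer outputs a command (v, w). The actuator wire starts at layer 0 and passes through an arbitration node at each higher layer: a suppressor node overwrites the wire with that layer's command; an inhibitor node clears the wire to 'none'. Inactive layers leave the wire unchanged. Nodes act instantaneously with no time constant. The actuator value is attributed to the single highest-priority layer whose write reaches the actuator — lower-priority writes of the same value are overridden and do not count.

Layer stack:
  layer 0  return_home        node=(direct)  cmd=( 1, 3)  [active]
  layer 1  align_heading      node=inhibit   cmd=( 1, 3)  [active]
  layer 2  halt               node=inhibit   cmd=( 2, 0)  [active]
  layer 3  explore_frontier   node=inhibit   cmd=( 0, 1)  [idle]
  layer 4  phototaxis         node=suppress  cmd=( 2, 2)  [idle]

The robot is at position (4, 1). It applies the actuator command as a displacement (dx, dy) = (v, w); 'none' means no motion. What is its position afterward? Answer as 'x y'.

4 1

layer 0 (return_home) active — direct: (1, 3)
layer 1 (align_heading) active — inhibits: none
layer 2 (halt) active — inhibits: none
layer 3 (explore_frontier) idle — unchanged: none
layer 4 (phototaxis) idle — unchanged: none
→ actuator none
position: (4, 1) + none = (4, 1)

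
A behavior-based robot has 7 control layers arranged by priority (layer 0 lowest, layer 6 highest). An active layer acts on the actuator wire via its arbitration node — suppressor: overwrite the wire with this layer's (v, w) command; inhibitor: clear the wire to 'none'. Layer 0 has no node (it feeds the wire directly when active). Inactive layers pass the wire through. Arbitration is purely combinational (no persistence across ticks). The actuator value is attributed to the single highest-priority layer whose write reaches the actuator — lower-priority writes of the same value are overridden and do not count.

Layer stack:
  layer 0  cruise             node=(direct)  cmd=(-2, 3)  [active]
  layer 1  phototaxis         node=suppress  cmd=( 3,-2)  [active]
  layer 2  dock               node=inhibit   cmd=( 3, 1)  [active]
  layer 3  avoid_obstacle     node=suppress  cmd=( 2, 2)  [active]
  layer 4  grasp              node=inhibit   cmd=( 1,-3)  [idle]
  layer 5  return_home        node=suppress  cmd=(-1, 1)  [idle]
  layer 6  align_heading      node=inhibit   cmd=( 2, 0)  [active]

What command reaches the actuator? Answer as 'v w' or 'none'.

none

[0] cruise on; wire := (-2, 3)
[1] phototaxis on (suppress); wire := (3, -2)
[2] dock on (inhibit); wire := none
[3] avoid_obstacle on (suppress); wire := (2, 2)
[4] grasp off; pass (2, 2)
[5] return_home off; pass (2, 2)
[6] align_heading on (inhibit); wire := none
output none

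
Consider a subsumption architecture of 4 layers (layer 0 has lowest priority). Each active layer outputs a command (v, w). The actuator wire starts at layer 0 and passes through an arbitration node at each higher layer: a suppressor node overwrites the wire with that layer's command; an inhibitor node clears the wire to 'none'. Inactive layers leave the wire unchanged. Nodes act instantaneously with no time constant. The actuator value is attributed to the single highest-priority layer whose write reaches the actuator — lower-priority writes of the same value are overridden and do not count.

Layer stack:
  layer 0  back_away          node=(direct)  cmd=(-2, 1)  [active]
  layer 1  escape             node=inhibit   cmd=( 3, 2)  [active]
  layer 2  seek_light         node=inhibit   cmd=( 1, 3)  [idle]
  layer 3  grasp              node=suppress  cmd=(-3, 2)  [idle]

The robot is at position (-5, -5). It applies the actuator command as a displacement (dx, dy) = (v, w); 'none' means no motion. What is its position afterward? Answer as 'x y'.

-5 -5

[0] back_away on; wire := (-2, 1)
[1] escape on (inhibit); wire := none
[2] seek_light off; pass none
[3] grasp off; pass none
output none
position: (-5, -5) + none = (-5, -5)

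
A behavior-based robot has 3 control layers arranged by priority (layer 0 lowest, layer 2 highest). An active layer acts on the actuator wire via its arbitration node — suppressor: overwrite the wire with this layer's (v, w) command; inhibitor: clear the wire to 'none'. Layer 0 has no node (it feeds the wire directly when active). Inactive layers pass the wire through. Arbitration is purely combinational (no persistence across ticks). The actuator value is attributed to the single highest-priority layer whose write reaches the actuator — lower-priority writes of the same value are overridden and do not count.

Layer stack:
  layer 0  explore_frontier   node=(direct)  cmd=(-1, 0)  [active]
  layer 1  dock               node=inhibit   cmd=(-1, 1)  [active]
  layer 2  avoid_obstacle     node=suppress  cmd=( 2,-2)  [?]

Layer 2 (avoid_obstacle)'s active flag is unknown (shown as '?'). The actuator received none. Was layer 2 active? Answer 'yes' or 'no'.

no

If layer 2 is active=yes:
  actuator would be (2, -2)
If layer 2 is active=no:
  actuator would be none
Observed none, so layer 2 was idle.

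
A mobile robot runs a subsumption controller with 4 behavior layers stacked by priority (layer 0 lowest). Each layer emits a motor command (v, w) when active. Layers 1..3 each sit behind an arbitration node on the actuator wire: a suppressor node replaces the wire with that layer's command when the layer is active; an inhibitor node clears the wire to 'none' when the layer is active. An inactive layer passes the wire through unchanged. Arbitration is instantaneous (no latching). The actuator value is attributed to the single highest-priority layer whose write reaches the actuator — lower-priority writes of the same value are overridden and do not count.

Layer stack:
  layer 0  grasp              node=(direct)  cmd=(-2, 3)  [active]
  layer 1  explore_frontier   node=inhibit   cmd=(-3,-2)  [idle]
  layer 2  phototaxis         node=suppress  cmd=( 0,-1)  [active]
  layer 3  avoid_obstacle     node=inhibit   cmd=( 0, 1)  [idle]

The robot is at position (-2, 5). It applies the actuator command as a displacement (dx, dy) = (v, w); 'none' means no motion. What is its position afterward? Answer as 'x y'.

-2 4

layer 0 (grasp) active — direct: (-2, 3)
layer 1 (explore_frontier) idle — unchanged: (-2, 3)
layer 2 (phototaxis) active — suppresses: (0, -1)
layer 3 (avoid_obstacle) idle — unchanged: (0, -1)
→ actuator (0, -1)
position: (-2, 5) + (0, -1) = (-2, 4)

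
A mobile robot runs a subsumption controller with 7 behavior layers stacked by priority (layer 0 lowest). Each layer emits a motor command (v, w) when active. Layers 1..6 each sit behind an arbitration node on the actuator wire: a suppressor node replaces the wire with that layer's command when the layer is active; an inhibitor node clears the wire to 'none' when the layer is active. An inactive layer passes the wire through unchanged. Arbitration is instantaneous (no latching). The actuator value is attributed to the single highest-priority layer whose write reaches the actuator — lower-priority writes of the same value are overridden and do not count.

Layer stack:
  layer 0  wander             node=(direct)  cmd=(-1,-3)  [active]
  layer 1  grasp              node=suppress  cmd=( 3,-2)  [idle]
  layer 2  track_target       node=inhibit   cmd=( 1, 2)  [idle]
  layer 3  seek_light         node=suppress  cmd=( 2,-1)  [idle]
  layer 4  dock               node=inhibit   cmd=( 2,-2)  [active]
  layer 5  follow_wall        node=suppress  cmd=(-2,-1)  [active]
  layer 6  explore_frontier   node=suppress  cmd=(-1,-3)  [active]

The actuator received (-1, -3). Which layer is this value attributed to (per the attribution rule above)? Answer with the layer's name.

explore_frontier

layer 0 (wander) active — direct: (-1, -3)
layer 1 (grasp) idle — unchanged: (-1, -3)
layer 2 (track_target) idle — unchanged: (-1, -3)
layer 3 (seek_light) idle — unchanged: (-1, -3)
layer 4 (dock) active — inhibits: none
layer 5 (follow_wall) active — suppresses: (-2, -1)
layer 6 (explore_frontier) active — suppresses: (-1, -3)
→ actuator (-1, -3)
last writer: layer 6 = explore_frontier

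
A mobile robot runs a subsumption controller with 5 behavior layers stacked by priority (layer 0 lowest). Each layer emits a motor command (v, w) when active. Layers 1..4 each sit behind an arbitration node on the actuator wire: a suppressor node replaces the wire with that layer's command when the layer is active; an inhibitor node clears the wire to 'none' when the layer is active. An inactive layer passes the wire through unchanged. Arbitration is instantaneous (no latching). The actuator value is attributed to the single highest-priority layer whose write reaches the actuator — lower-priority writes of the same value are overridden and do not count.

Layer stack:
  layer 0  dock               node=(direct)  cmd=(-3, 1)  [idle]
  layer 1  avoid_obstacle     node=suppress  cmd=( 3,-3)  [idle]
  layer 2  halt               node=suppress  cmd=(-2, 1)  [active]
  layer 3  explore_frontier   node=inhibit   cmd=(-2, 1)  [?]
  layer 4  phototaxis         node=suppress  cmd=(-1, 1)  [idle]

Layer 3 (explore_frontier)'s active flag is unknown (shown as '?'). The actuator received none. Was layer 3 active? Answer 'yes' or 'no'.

If layer 3 is active=yes:
  actuator would be none
If layer 3 is active=no:
  actuator would be (-2, 1)
Observed none, so layer 3 was active.

yes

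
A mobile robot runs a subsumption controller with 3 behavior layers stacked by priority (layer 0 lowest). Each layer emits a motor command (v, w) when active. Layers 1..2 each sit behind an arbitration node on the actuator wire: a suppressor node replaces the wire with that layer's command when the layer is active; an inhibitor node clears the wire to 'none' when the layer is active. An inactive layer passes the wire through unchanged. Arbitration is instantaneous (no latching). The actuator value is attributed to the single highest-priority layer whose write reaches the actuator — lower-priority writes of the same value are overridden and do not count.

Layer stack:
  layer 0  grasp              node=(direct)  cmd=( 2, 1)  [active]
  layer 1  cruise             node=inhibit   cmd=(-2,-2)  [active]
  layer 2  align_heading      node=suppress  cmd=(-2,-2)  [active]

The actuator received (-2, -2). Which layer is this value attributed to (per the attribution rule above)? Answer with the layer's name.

layer 0 (grasp) active — direct: (2, 1)
layer 1 (cruise) active — inhibits: none
layer 2 (align_heading) active — suppresses: (-2, -2)
→ actuator (-2, -2)
last writer: layer 2 = align_heading

align_heading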